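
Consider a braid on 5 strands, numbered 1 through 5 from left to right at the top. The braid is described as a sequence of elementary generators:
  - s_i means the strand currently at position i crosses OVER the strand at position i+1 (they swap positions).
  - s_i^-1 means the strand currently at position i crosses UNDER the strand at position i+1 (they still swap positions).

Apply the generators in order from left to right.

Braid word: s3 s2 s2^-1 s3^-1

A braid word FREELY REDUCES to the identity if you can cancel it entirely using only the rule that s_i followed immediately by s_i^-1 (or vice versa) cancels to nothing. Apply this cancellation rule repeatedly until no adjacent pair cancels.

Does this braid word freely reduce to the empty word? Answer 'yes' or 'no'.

Gen 1 (s3): push. Stack: [s3]
Gen 2 (s2): push. Stack: [s3 s2]
Gen 3 (s2^-1): cancels prior s2. Stack: [s3]
Gen 4 (s3^-1): cancels prior s3. Stack: []
Reduced word: (empty)

Answer: yes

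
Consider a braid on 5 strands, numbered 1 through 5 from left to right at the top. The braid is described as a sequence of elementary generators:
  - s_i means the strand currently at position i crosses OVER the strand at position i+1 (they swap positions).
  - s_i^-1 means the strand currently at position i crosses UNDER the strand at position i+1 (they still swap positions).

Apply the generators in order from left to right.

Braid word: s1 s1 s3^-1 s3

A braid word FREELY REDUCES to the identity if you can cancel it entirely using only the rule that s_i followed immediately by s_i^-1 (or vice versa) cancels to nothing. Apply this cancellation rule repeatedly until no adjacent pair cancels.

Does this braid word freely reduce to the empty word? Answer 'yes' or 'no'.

Gen 1 (s1): push. Stack: [s1]
Gen 2 (s1): push. Stack: [s1 s1]
Gen 3 (s3^-1): push. Stack: [s1 s1 s3^-1]
Gen 4 (s3): cancels prior s3^-1. Stack: [s1 s1]
Reduced word: s1 s1

Answer: no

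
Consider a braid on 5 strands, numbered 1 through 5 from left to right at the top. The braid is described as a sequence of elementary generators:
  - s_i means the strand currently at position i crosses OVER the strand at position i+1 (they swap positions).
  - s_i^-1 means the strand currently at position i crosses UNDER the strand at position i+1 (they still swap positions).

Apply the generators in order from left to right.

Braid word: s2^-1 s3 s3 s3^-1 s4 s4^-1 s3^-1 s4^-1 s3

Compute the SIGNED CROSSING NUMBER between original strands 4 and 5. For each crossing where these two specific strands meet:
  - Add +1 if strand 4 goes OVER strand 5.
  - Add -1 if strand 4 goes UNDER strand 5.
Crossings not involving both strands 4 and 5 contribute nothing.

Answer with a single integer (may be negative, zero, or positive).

Gen 1: crossing 2x3. Both 4&5? no. Sum: 0
Gen 2: crossing 2x4. Both 4&5? no. Sum: 0
Gen 3: crossing 4x2. Both 4&5? no. Sum: 0
Gen 4: crossing 2x4. Both 4&5? no. Sum: 0
Gen 5: crossing 2x5. Both 4&5? no. Sum: 0
Gen 6: crossing 5x2. Both 4&5? no. Sum: 0
Gen 7: crossing 4x2. Both 4&5? no. Sum: 0
Gen 8: 4 under 5. Both 4&5? yes. Contrib: -1. Sum: -1
Gen 9: crossing 2x5. Both 4&5? no. Sum: -1

Answer: -1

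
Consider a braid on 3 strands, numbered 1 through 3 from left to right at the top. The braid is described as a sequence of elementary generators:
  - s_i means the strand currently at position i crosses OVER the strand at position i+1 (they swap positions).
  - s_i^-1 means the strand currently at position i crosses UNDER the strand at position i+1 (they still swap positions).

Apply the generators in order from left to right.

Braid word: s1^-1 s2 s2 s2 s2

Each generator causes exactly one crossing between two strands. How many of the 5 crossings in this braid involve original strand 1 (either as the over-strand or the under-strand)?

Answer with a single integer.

Answer: 5

Derivation:
Gen 1: crossing 1x2. Involves strand 1? yes. Count so far: 1
Gen 2: crossing 1x3. Involves strand 1? yes. Count so far: 2
Gen 3: crossing 3x1. Involves strand 1? yes. Count so far: 3
Gen 4: crossing 1x3. Involves strand 1? yes. Count so far: 4
Gen 5: crossing 3x1. Involves strand 1? yes. Count so far: 5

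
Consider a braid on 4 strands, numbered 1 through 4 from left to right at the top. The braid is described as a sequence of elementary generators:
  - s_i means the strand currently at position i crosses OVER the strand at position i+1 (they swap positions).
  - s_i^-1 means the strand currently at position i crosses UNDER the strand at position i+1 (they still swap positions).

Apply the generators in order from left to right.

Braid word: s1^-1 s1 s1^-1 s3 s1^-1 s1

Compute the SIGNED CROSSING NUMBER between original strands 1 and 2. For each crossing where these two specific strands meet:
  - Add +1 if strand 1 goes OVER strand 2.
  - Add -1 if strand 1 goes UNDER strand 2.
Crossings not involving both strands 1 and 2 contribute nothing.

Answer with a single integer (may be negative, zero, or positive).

Answer: -1

Derivation:
Gen 1: 1 under 2. Both 1&2? yes. Contrib: -1. Sum: -1
Gen 2: 2 over 1. Both 1&2? yes. Contrib: -1. Sum: -2
Gen 3: 1 under 2. Both 1&2? yes. Contrib: -1. Sum: -3
Gen 4: crossing 3x4. Both 1&2? no. Sum: -3
Gen 5: 2 under 1. Both 1&2? yes. Contrib: +1. Sum: -2
Gen 6: 1 over 2. Both 1&2? yes. Contrib: +1. Sum: -1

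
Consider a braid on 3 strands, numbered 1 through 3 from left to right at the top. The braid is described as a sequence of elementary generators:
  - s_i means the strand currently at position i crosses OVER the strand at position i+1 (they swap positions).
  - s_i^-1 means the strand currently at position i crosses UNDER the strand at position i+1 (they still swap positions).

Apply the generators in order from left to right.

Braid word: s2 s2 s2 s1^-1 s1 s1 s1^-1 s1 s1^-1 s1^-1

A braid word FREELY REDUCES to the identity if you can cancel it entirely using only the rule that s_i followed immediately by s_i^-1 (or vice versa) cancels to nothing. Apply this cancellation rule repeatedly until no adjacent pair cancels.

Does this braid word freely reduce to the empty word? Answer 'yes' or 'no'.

Gen 1 (s2): push. Stack: [s2]
Gen 2 (s2): push. Stack: [s2 s2]
Gen 3 (s2): push. Stack: [s2 s2 s2]
Gen 4 (s1^-1): push. Stack: [s2 s2 s2 s1^-1]
Gen 5 (s1): cancels prior s1^-1. Stack: [s2 s2 s2]
Gen 6 (s1): push. Stack: [s2 s2 s2 s1]
Gen 7 (s1^-1): cancels prior s1. Stack: [s2 s2 s2]
Gen 8 (s1): push. Stack: [s2 s2 s2 s1]
Gen 9 (s1^-1): cancels prior s1. Stack: [s2 s2 s2]
Gen 10 (s1^-1): push. Stack: [s2 s2 s2 s1^-1]
Reduced word: s2 s2 s2 s1^-1

Answer: no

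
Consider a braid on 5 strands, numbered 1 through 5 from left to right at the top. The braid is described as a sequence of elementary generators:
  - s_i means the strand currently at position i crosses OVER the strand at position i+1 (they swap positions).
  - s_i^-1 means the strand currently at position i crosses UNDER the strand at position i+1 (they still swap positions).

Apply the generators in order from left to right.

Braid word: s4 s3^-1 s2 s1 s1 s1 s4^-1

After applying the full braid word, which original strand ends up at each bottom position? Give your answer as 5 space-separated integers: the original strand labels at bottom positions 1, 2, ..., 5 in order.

Gen 1 (s4): strand 4 crosses over strand 5. Perm now: [1 2 3 5 4]
Gen 2 (s3^-1): strand 3 crosses under strand 5. Perm now: [1 2 5 3 4]
Gen 3 (s2): strand 2 crosses over strand 5. Perm now: [1 5 2 3 4]
Gen 4 (s1): strand 1 crosses over strand 5. Perm now: [5 1 2 3 4]
Gen 5 (s1): strand 5 crosses over strand 1. Perm now: [1 5 2 3 4]
Gen 6 (s1): strand 1 crosses over strand 5. Perm now: [5 1 2 3 4]
Gen 7 (s4^-1): strand 3 crosses under strand 4. Perm now: [5 1 2 4 3]

Answer: 5 1 2 4 3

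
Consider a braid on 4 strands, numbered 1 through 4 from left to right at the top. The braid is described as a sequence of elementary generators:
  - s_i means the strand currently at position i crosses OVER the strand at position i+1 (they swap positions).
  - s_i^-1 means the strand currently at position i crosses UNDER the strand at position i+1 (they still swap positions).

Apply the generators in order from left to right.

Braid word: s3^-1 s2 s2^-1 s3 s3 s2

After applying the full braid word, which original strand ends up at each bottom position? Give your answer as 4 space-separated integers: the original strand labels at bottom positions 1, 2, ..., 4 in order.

Gen 1 (s3^-1): strand 3 crosses under strand 4. Perm now: [1 2 4 3]
Gen 2 (s2): strand 2 crosses over strand 4. Perm now: [1 4 2 3]
Gen 3 (s2^-1): strand 4 crosses under strand 2. Perm now: [1 2 4 3]
Gen 4 (s3): strand 4 crosses over strand 3. Perm now: [1 2 3 4]
Gen 5 (s3): strand 3 crosses over strand 4. Perm now: [1 2 4 3]
Gen 6 (s2): strand 2 crosses over strand 4. Perm now: [1 4 2 3]

Answer: 1 4 2 3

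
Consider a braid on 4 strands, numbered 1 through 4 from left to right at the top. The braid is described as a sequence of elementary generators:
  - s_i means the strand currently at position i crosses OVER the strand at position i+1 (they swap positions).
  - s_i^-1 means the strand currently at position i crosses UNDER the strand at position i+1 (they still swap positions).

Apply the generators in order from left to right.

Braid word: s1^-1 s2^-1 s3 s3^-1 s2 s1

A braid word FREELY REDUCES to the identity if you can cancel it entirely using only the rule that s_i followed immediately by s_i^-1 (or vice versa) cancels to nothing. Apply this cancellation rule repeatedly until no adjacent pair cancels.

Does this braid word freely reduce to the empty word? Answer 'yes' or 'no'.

Gen 1 (s1^-1): push. Stack: [s1^-1]
Gen 2 (s2^-1): push. Stack: [s1^-1 s2^-1]
Gen 3 (s3): push. Stack: [s1^-1 s2^-1 s3]
Gen 4 (s3^-1): cancels prior s3. Stack: [s1^-1 s2^-1]
Gen 5 (s2): cancels prior s2^-1. Stack: [s1^-1]
Gen 6 (s1): cancels prior s1^-1. Stack: []
Reduced word: (empty)

Answer: yes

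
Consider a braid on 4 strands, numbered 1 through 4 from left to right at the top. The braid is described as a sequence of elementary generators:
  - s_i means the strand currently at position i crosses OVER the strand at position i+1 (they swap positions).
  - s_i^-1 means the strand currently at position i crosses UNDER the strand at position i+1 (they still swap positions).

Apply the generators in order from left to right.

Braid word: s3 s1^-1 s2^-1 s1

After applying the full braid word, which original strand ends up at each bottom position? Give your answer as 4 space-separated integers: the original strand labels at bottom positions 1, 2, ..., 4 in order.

Answer: 4 2 1 3

Derivation:
Gen 1 (s3): strand 3 crosses over strand 4. Perm now: [1 2 4 3]
Gen 2 (s1^-1): strand 1 crosses under strand 2. Perm now: [2 1 4 3]
Gen 3 (s2^-1): strand 1 crosses under strand 4. Perm now: [2 4 1 3]
Gen 4 (s1): strand 2 crosses over strand 4. Perm now: [4 2 1 3]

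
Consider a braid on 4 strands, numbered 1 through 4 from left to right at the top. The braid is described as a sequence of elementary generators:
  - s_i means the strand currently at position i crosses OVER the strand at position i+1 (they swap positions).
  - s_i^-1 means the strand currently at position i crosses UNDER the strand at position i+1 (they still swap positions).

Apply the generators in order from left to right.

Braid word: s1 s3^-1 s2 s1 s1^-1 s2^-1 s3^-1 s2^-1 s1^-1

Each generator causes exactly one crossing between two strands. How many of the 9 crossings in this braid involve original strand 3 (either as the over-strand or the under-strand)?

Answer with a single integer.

Answer: 4

Derivation:
Gen 1: crossing 1x2. Involves strand 3? no. Count so far: 0
Gen 2: crossing 3x4. Involves strand 3? yes. Count so far: 1
Gen 3: crossing 1x4. Involves strand 3? no. Count so far: 1
Gen 4: crossing 2x4. Involves strand 3? no. Count so far: 1
Gen 5: crossing 4x2. Involves strand 3? no. Count so far: 1
Gen 6: crossing 4x1. Involves strand 3? no. Count so far: 1
Gen 7: crossing 4x3. Involves strand 3? yes. Count so far: 2
Gen 8: crossing 1x3. Involves strand 3? yes. Count so far: 3
Gen 9: crossing 2x3. Involves strand 3? yes. Count so far: 4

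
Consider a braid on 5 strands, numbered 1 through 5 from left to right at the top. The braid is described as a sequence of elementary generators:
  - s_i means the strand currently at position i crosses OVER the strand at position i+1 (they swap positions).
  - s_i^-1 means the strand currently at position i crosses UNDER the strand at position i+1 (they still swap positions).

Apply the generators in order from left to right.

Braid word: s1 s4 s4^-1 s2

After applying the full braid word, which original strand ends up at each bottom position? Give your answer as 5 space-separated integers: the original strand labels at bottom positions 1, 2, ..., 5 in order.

Answer: 2 3 1 4 5

Derivation:
Gen 1 (s1): strand 1 crosses over strand 2. Perm now: [2 1 3 4 5]
Gen 2 (s4): strand 4 crosses over strand 5. Perm now: [2 1 3 5 4]
Gen 3 (s4^-1): strand 5 crosses under strand 4. Perm now: [2 1 3 4 5]
Gen 4 (s2): strand 1 crosses over strand 3. Perm now: [2 3 1 4 5]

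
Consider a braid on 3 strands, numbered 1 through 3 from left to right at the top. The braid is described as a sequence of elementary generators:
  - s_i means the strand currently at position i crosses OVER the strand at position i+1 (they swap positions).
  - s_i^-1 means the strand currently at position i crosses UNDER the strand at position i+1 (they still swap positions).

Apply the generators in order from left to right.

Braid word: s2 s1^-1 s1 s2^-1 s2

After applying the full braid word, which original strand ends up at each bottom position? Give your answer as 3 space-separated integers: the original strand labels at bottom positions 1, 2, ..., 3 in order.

Gen 1 (s2): strand 2 crosses over strand 3. Perm now: [1 3 2]
Gen 2 (s1^-1): strand 1 crosses under strand 3. Perm now: [3 1 2]
Gen 3 (s1): strand 3 crosses over strand 1. Perm now: [1 3 2]
Gen 4 (s2^-1): strand 3 crosses under strand 2. Perm now: [1 2 3]
Gen 5 (s2): strand 2 crosses over strand 3. Perm now: [1 3 2]

Answer: 1 3 2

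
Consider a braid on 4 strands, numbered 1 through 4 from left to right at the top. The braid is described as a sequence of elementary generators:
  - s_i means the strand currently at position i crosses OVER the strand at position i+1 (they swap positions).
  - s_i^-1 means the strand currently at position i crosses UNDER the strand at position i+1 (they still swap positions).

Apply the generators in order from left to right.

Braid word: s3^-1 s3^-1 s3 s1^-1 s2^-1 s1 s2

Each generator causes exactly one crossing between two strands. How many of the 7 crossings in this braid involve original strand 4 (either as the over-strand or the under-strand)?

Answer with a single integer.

Answer: 5

Derivation:
Gen 1: crossing 3x4. Involves strand 4? yes. Count so far: 1
Gen 2: crossing 4x3. Involves strand 4? yes. Count so far: 2
Gen 3: crossing 3x4. Involves strand 4? yes. Count so far: 3
Gen 4: crossing 1x2. Involves strand 4? no. Count so far: 3
Gen 5: crossing 1x4. Involves strand 4? yes. Count so far: 4
Gen 6: crossing 2x4. Involves strand 4? yes. Count so far: 5
Gen 7: crossing 2x1. Involves strand 4? no. Count so far: 5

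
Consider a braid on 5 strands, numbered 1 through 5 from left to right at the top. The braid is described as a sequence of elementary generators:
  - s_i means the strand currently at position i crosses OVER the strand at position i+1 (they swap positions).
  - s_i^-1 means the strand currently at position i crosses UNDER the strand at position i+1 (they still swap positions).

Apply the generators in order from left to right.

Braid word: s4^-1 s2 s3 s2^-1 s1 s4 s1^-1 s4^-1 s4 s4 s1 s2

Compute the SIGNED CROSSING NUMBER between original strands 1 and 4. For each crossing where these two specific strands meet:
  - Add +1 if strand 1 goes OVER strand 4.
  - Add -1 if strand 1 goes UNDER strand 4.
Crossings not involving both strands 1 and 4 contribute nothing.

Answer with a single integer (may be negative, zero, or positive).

Answer: 0

Derivation:
Gen 1: crossing 4x5. Both 1&4? no. Sum: 0
Gen 2: crossing 2x3. Both 1&4? no. Sum: 0
Gen 3: crossing 2x5. Both 1&4? no. Sum: 0
Gen 4: crossing 3x5. Both 1&4? no. Sum: 0
Gen 5: crossing 1x5. Both 1&4? no. Sum: 0
Gen 6: crossing 2x4. Both 1&4? no. Sum: 0
Gen 7: crossing 5x1. Both 1&4? no. Sum: 0
Gen 8: crossing 4x2. Both 1&4? no. Sum: 0
Gen 9: crossing 2x4. Both 1&4? no. Sum: 0
Gen 10: crossing 4x2. Both 1&4? no. Sum: 0
Gen 11: crossing 1x5. Both 1&4? no. Sum: 0
Gen 12: crossing 1x3. Both 1&4? no. Sum: 0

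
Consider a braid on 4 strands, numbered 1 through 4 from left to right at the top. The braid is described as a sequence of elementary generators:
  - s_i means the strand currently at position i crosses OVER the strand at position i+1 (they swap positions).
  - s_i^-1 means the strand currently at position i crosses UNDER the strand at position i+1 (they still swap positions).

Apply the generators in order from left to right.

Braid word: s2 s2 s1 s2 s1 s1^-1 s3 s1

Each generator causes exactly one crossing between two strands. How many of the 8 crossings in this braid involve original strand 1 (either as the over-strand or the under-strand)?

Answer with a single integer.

Answer: 3

Derivation:
Gen 1: crossing 2x3. Involves strand 1? no. Count so far: 0
Gen 2: crossing 3x2. Involves strand 1? no. Count so far: 0
Gen 3: crossing 1x2. Involves strand 1? yes. Count so far: 1
Gen 4: crossing 1x3. Involves strand 1? yes. Count so far: 2
Gen 5: crossing 2x3. Involves strand 1? no. Count so far: 2
Gen 6: crossing 3x2. Involves strand 1? no. Count so far: 2
Gen 7: crossing 1x4. Involves strand 1? yes. Count so far: 3
Gen 8: crossing 2x3. Involves strand 1? no. Count so far: 3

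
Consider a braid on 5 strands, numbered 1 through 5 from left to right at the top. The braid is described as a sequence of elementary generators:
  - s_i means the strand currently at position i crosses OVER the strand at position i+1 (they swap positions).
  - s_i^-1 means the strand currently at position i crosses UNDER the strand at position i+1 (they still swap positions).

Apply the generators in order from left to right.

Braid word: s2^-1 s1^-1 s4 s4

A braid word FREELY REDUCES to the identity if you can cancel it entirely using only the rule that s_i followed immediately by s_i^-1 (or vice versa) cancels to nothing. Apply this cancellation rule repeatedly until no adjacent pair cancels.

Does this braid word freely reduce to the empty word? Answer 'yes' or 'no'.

Gen 1 (s2^-1): push. Stack: [s2^-1]
Gen 2 (s1^-1): push. Stack: [s2^-1 s1^-1]
Gen 3 (s4): push. Stack: [s2^-1 s1^-1 s4]
Gen 4 (s4): push. Stack: [s2^-1 s1^-1 s4 s4]
Reduced word: s2^-1 s1^-1 s4 s4

Answer: no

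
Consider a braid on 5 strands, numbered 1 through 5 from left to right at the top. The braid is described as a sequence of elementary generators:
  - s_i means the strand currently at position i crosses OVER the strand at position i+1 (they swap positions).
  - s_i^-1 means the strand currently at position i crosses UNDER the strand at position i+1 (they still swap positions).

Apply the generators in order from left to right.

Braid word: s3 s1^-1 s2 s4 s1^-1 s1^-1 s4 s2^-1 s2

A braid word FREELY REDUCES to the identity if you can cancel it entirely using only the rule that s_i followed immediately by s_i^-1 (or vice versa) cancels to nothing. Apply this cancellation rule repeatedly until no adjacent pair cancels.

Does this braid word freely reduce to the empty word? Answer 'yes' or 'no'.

Gen 1 (s3): push. Stack: [s3]
Gen 2 (s1^-1): push. Stack: [s3 s1^-1]
Gen 3 (s2): push. Stack: [s3 s1^-1 s2]
Gen 4 (s4): push. Stack: [s3 s1^-1 s2 s4]
Gen 5 (s1^-1): push. Stack: [s3 s1^-1 s2 s4 s1^-1]
Gen 6 (s1^-1): push. Stack: [s3 s1^-1 s2 s4 s1^-1 s1^-1]
Gen 7 (s4): push. Stack: [s3 s1^-1 s2 s4 s1^-1 s1^-1 s4]
Gen 8 (s2^-1): push. Stack: [s3 s1^-1 s2 s4 s1^-1 s1^-1 s4 s2^-1]
Gen 9 (s2): cancels prior s2^-1. Stack: [s3 s1^-1 s2 s4 s1^-1 s1^-1 s4]
Reduced word: s3 s1^-1 s2 s4 s1^-1 s1^-1 s4

Answer: no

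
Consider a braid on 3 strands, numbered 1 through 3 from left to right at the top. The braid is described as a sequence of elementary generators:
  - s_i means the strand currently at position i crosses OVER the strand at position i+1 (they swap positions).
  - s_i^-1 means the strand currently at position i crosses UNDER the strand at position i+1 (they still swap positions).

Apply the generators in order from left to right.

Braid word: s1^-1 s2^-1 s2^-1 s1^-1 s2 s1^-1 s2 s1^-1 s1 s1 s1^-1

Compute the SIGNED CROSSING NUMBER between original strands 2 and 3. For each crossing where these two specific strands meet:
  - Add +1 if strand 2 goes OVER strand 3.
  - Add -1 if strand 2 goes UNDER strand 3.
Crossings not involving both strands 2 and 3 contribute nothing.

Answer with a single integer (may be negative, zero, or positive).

Gen 1: crossing 1x2. Both 2&3? no. Sum: 0
Gen 2: crossing 1x3. Both 2&3? no. Sum: 0
Gen 3: crossing 3x1. Both 2&3? no. Sum: 0
Gen 4: crossing 2x1. Both 2&3? no. Sum: 0
Gen 5: 2 over 3. Both 2&3? yes. Contrib: +1. Sum: 1
Gen 6: crossing 1x3. Both 2&3? no. Sum: 1
Gen 7: crossing 1x2. Both 2&3? no. Sum: 1
Gen 8: 3 under 2. Both 2&3? yes. Contrib: +1. Sum: 2
Gen 9: 2 over 3. Both 2&3? yes. Contrib: +1. Sum: 3
Gen 10: 3 over 2. Both 2&3? yes. Contrib: -1. Sum: 2
Gen 11: 2 under 3. Both 2&3? yes. Contrib: -1. Sum: 1

Answer: 1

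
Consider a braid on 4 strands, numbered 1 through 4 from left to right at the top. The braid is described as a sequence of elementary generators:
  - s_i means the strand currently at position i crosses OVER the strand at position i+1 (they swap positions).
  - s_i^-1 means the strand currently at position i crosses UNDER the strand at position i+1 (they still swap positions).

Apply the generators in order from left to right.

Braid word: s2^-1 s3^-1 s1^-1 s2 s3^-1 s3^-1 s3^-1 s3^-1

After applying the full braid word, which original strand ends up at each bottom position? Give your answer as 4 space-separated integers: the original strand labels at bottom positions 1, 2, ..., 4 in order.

Gen 1 (s2^-1): strand 2 crosses under strand 3. Perm now: [1 3 2 4]
Gen 2 (s3^-1): strand 2 crosses under strand 4. Perm now: [1 3 4 2]
Gen 3 (s1^-1): strand 1 crosses under strand 3. Perm now: [3 1 4 2]
Gen 4 (s2): strand 1 crosses over strand 4. Perm now: [3 4 1 2]
Gen 5 (s3^-1): strand 1 crosses under strand 2. Perm now: [3 4 2 1]
Gen 6 (s3^-1): strand 2 crosses under strand 1. Perm now: [3 4 1 2]
Gen 7 (s3^-1): strand 1 crosses under strand 2. Perm now: [3 4 2 1]
Gen 8 (s3^-1): strand 2 crosses under strand 1. Perm now: [3 4 1 2]

Answer: 3 4 1 2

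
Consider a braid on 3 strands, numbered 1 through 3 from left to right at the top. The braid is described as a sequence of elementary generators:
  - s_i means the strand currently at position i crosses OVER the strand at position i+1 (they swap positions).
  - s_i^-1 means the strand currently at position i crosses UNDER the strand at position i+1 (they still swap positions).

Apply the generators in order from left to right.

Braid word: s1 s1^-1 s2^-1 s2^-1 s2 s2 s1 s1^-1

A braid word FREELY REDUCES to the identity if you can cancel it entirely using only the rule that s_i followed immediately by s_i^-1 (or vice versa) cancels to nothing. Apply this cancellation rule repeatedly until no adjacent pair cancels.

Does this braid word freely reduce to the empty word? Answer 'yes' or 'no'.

Answer: yes

Derivation:
Gen 1 (s1): push. Stack: [s1]
Gen 2 (s1^-1): cancels prior s1. Stack: []
Gen 3 (s2^-1): push. Stack: [s2^-1]
Gen 4 (s2^-1): push. Stack: [s2^-1 s2^-1]
Gen 5 (s2): cancels prior s2^-1. Stack: [s2^-1]
Gen 6 (s2): cancels prior s2^-1. Stack: []
Gen 7 (s1): push. Stack: [s1]
Gen 8 (s1^-1): cancels prior s1. Stack: []
Reduced word: (empty)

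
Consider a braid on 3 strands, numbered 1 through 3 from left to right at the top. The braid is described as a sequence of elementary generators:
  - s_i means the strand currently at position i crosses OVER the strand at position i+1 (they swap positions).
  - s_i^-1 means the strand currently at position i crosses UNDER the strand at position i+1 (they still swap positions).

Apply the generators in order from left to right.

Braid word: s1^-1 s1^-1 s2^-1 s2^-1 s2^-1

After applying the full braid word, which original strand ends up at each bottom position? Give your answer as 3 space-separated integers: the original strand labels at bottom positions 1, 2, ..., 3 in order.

Answer: 1 3 2

Derivation:
Gen 1 (s1^-1): strand 1 crosses under strand 2. Perm now: [2 1 3]
Gen 2 (s1^-1): strand 2 crosses under strand 1. Perm now: [1 2 3]
Gen 3 (s2^-1): strand 2 crosses under strand 3. Perm now: [1 3 2]
Gen 4 (s2^-1): strand 3 crosses under strand 2. Perm now: [1 2 3]
Gen 5 (s2^-1): strand 2 crosses under strand 3. Perm now: [1 3 2]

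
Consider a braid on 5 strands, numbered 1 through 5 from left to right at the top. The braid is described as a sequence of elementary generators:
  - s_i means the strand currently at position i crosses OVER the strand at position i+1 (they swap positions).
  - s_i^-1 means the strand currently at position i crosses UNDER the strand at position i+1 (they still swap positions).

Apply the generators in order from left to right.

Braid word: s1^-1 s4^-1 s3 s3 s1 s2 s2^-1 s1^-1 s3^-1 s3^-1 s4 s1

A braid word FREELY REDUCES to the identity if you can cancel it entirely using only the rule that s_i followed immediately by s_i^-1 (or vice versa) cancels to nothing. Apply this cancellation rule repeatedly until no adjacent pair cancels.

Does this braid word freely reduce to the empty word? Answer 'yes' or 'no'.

Answer: yes

Derivation:
Gen 1 (s1^-1): push. Stack: [s1^-1]
Gen 2 (s4^-1): push. Stack: [s1^-1 s4^-1]
Gen 3 (s3): push. Stack: [s1^-1 s4^-1 s3]
Gen 4 (s3): push. Stack: [s1^-1 s4^-1 s3 s3]
Gen 5 (s1): push. Stack: [s1^-1 s4^-1 s3 s3 s1]
Gen 6 (s2): push. Stack: [s1^-1 s4^-1 s3 s3 s1 s2]
Gen 7 (s2^-1): cancels prior s2. Stack: [s1^-1 s4^-1 s3 s3 s1]
Gen 8 (s1^-1): cancels prior s1. Stack: [s1^-1 s4^-1 s3 s3]
Gen 9 (s3^-1): cancels prior s3. Stack: [s1^-1 s4^-1 s3]
Gen 10 (s3^-1): cancels prior s3. Stack: [s1^-1 s4^-1]
Gen 11 (s4): cancels prior s4^-1. Stack: [s1^-1]
Gen 12 (s1): cancels prior s1^-1. Stack: []
Reduced word: (empty)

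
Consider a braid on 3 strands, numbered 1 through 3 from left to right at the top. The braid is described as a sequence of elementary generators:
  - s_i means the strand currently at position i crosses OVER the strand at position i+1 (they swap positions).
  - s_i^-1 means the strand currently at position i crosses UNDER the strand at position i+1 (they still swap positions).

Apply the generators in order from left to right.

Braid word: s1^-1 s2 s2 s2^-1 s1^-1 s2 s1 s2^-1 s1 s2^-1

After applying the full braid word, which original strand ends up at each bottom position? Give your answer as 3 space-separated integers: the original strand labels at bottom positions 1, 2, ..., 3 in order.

Gen 1 (s1^-1): strand 1 crosses under strand 2. Perm now: [2 1 3]
Gen 2 (s2): strand 1 crosses over strand 3. Perm now: [2 3 1]
Gen 3 (s2): strand 3 crosses over strand 1. Perm now: [2 1 3]
Gen 4 (s2^-1): strand 1 crosses under strand 3. Perm now: [2 3 1]
Gen 5 (s1^-1): strand 2 crosses under strand 3. Perm now: [3 2 1]
Gen 6 (s2): strand 2 crosses over strand 1. Perm now: [3 1 2]
Gen 7 (s1): strand 3 crosses over strand 1. Perm now: [1 3 2]
Gen 8 (s2^-1): strand 3 crosses under strand 2. Perm now: [1 2 3]
Gen 9 (s1): strand 1 crosses over strand 2. Perm now: [2 1 3]
Gen 10 (s2^-1): strand 1 crosses under strand 3. Perm now: [2 3 1]

Answer: 2 3 1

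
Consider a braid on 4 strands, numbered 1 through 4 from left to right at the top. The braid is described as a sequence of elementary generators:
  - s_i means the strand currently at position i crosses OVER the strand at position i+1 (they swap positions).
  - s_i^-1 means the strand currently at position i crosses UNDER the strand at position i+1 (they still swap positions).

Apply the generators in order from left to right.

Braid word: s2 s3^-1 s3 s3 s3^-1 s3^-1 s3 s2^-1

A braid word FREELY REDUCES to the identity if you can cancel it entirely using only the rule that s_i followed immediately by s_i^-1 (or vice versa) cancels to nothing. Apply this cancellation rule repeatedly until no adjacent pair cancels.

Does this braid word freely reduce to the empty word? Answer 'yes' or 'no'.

Gen 1 (s2): push. Stack: [s2]
Gen 2 (s3^-1): push. Stack: [s2 s3^-1]
Gen 3 (s3): cancels prior s3^-1. Stack: [s2]
Gen 4 (s3): push. Stack: [s2 s3]
Gen 5 (s3^-1): cancels prior s3. Stack: [s2]
Gen 6 (s3^-1): push. Stack: [s2 s3^-1]
Gen 7 (s3): cancels prior s3^-1. Stack: [s2]
Gen 8 (s2^-1): cancels prior s2. Stack: []
Reduced word: (empty)

Answer: yes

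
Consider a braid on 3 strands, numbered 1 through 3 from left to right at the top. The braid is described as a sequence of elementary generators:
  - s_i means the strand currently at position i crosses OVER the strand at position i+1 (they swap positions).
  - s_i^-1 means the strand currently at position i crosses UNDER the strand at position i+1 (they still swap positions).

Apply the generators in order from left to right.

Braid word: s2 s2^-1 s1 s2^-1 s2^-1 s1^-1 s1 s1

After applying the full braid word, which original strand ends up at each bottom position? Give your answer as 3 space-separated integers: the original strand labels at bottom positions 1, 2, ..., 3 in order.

Answer: 1 2 3

Derivation:
Gen 1 (s2): strand 2 crosses over strand 3. Perm now: [1 3 2]
Gen 2 (s2^-1): strand 3 crosses under strand 2. Perm now: [1 2 3]
Gen 3 (s1): strand 1 crosses over strand 2. Perm now: [2 1 3]
Gen 4 (s2^-1): strand 1 crosses under strand 3. Perm now: [2 3 1]
Gen 5 (s2^-1): strand 3 crosses under strand 1. Perm now: [2 1 3]
Gen 6 (s1^-1): strand 2 crosses under strand 1. Perm now: [1 2 3]
Gen 7 (s1): strand 1 crosses over strand 2. Perm now: [2 1 3]
Gen 8 (s1): strand 2 crosses over strand 1. Perm now: [1 2 3]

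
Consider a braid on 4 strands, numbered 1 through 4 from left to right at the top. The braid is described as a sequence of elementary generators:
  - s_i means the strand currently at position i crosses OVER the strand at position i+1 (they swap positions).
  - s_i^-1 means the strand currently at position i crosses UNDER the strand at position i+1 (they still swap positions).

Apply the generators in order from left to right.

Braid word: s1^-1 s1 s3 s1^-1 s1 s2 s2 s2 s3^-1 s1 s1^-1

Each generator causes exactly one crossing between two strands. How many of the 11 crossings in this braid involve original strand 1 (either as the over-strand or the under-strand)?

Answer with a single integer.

Answer: 6

Derivation:
Gen 1: crossing 1x2. Involves strand 1? yes. Count so far: 1
Gen 2: crossing 2x1. Involves strand 1? yes. Count so far: 2
Gen 3: crossing 3x4. Involves strand 1? no. Count so far: 2
Gen 4: crossing 1x2. Involves strand 1? yes. Count so far: 3
Gen 5: crossing 2x1. Involves strand 1? yes. Count so far: 4
Gen 6: crossing 2x4. Involves strand 1? no. Count so far: 4
Gen 7: crossing 4x2. Involves strand 1? no. Count so far: 4
Gen 8: crossing 2x4. Involves strand 1? no. Count so far: 4
Gen 9: crossing 2x3. Involves strand 1? no. Count so far: 4
Gen 10: crossing 1x4. Involves strand 1? yes. Count so far: 5
Gen 11: crossing 4x1. Involves strand 1? yes. Count so far: 6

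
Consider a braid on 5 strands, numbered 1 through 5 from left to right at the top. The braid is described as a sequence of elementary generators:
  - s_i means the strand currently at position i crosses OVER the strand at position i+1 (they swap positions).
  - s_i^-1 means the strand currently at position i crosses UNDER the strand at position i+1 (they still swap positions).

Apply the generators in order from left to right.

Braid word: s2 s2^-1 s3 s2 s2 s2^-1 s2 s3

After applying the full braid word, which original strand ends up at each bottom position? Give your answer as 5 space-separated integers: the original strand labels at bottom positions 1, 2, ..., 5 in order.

Answer: 1 2 3 4 5

Derivation:
Gen 1 (s2): strand 2 crosses over strand 3. Perm now: [1 3 2 4 5]
Gen 2 (s2^-1): strand 3 crosses under strand 2. Perm now: [1 2 3 4 5]
Gen 3 (s3): strand 3 crosses over strand 4. Perm now: [1 2 4 3 5]
Gen 4 (s2): strand 2 crosses over strand 4. Perm now: [1 4 2 3 5]
Gen 5 (s2): strand 4 crosses over strand 2. Perm now: [1 2 4 3 5]
Gen 6 (s2^-1): strand 2 crosses under strand 4. Perm now: [1 4 2 3 5]
Gen 7 (s2): strand 4 crosses over strand 2. Perm now: [1 2 4 3 5]
Gen 8 (s3): strand 4 crosses over strand 3. Perm now: [1 2 3 4 5]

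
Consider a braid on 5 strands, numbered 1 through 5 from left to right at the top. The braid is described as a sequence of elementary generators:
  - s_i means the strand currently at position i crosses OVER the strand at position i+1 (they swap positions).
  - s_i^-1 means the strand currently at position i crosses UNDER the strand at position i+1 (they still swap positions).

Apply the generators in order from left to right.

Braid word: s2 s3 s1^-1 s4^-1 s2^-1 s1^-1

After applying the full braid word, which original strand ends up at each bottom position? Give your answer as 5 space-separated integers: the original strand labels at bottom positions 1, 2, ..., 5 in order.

Answer: 4 3 1 5 2

Derivation:
Gen 1 (s2): strand 2 crosses over strand 3. Perm now: [1 3 2 4 5]
Gen 2 (s3): strand 2 crosses over strand 4. Perm now: [1 3 4 2 5]
Gen 3 (s1^-1): strand 1 crosses under strand 3. Perm now: [3 1 4 2 5]
Gen 4 (s4^-1): strand 2 crosses under strand 5. Perm now: [3 1 4 5 2]
Gen 5 (s2^-1): strand 1 crosses under strand 4. Perm now: [3 4 1 5 2]
Gen 6 (s1^-1): strand 3 crosses under strand 4. Perm now: [4 3 1 5 2]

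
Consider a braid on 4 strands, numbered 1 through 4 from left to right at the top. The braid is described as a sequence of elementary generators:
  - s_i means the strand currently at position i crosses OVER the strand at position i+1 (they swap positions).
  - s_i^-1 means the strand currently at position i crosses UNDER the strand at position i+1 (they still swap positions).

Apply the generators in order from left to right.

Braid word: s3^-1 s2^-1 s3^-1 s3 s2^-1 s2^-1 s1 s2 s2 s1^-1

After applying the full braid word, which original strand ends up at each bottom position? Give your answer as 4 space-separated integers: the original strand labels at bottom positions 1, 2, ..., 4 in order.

Gen 1 (s3^-1): strand 3 crosses under strand 4. Perm now: [1 2 4 3]
Gen 2 (s2^-1): strand 2 crosses under strand 4. Perm now: [1 4 2 3]
Gen 3 (s3^-1): strand 2 crosses under strand 3. Perm now: [1 4 3 2]
Gen 4 (s3): strand 3 crosses over strand 2. Perm now: [1 4 2 3]
Gen 5 (s2^-1): strand 4 crosses under strand 2. Perm now: [1 2 4 3]
Gen 6 (s2^-1): strand 2 crosses under strand 4. Perm now: [1 4 2 3]
Gen 7 (s1): strand 1 crosses over strand 4. Perm now: [4 1 2 3]
Gen 8 (s2): strand 1 crosses over strand 2. Perm now: [4 2 1 3]
Gen 9 (s2): strand 2 crosses over strand 1. Perm now: [4 1 2 3]
Gen 10 (s1^-1): strand 4 crosses under strand 1. Perm now: [1 4 2 3]

Answer: 1 4 2 3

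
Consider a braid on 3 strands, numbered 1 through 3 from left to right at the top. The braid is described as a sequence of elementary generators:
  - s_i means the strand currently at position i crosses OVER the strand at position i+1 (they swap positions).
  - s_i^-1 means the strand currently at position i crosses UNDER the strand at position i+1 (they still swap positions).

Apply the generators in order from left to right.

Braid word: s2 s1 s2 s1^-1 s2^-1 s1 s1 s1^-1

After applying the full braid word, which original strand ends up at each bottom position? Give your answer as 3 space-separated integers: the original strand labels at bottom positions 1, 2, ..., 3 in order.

Gen 1 (s2): strand 2 crosses over strand 3. Perm now: [1 3 2]
Gen 2 (s1): strand 1 crosses over strand 3. Perm now: [3 1 2]
Gen 3 (s2): strand 1 crosses over strand 2. Perm now: [3 2 1]
Gen 4 (s1^-1): strand 3 crosses under strand 2. Perm now: [2 3 1]
Gen 5 (s2^-1): strand 3 crosses under strand 1. Perm now: [2 1 3]
Gen 6 (s1): strand 2 crosses over strand 1. Perm now: [1 2 3]
Gen 7 (s1): strand 1 crosses over strand 2. Perm now: [2 1 3]
Gen 8 (s1^-1): strand 2 crosses under strand 1. Perm now: [1 2 3]

Answer: 1 2 3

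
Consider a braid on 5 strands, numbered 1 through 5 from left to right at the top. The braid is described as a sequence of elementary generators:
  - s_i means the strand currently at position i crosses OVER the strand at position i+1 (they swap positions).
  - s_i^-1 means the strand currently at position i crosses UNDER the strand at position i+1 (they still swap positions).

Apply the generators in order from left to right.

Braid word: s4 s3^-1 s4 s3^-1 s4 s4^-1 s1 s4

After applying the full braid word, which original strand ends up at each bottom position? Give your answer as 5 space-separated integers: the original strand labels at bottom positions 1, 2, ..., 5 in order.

Gen 1 (s4): strand 4 crosses over strand 5. Perm now: [1 2 3 5 4]
Gen 2 (s3^-1): strand 3 crosses under strand 5. Perm now: [1 2 5 3 4]
Gen 3 (s4): strand 3 crosses over strand 4. Perm now: [1 2 5 4 3]
Gen 4 (s3^-1): strand 5 crosses under strand 4. Perm now: [1 2 4 5 3]
Gen 5 (s4): strand 5 crosses over strand 3. Perm now: [1 2 4 3 5]
Gen 6 (s4^-1): strand 3 crosses under strand 5. Perm now: [1 2 4 5 3]
Gen 7 (s1): strand 1 crosses over strand 2. Perm now: [2 1 4 5 3]
Gen 8 (s4): strand 5 crosses over strand 3. Perm now: [2 1 4 3 5]

Answer: 2 1 4 3 5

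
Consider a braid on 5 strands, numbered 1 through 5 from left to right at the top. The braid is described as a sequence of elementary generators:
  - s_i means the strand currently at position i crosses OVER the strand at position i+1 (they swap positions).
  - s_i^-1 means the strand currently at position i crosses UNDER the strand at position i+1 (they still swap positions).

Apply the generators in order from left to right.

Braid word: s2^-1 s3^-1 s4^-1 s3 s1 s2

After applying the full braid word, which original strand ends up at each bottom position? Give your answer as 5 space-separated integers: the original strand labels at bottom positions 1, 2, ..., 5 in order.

Answer: 3 5 1 4 2

Derivation:
Gen 1 (s2^-1): strand 2 crosses under strand 3. Perm now: [1 3 2 4 5]
Gen 2 (s3^-1): strand 2 crosses under strand 4. Perm now: [1 3 4 2 5]
Gen 3 (s4^-1): strand 2 crosses under strand 5. Perm now: [1 3 4 5 2]
Gen 4 (s3): strand 4 crosses over strand 5. Perm now: [1 3 5 4 2]
Gen 5 (s1): strand 1 crosses over strand 3. Perm now: [3 1 5 4 2]
Gen 6 (s2): strand 1 crosses over strand 5. Perm now: [3 5 1 4 2]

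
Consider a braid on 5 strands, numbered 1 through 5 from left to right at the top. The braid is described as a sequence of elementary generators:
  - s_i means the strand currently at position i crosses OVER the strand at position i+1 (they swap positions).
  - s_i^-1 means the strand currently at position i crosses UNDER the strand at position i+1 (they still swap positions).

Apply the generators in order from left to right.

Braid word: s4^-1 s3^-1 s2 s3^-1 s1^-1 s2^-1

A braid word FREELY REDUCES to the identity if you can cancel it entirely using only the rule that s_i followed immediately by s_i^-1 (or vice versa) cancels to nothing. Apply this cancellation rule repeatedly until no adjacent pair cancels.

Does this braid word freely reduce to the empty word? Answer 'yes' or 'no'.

Gen 1 (s4^-1): push. Stack: [s4^-1]
Gen 2 (s3^-1): push. Stack: [s4^-1 s3^-1]
Gen 3 (s2): push. Stack: [s4^-1 s3^-1 s2]
Gen 4 (s3^-1): push. Stack: [s4^-1 s3^-1 s2 s3^-1]
Gen 5 (s1^-1): push. Stack: [s4^-1 s3^-1 s2 s3^-1 s1^-1]
Gen 6 (s2^-1): push. Stack: [s4^-1 s3^-1 s2 s3^-1 s1^-1 s2^-1]
Reduced word: s4^-1 s3^-1 s2 s3^-1 s1^-1 s2^-1

Answer: no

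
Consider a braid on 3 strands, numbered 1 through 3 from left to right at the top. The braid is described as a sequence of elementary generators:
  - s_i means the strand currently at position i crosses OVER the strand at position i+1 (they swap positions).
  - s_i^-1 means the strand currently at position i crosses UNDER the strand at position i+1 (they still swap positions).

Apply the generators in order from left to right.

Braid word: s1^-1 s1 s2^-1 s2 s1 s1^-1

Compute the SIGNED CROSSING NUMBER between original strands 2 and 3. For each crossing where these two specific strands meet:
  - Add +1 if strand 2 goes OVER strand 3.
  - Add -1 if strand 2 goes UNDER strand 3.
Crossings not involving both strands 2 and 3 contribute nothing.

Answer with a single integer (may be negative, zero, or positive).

Gen 1: crossing 1x2. Both 2&3? no. Sum: 0
Gen 2: crossing 2x1. Both 2&3? no. Sum: 0
Gen 3: 2 under 3. Both 2&3? yes. Contrib: -1. Sum: -1
Gen 4: 3 over 2. Both 2&3? yes. Contrib: -1. Sum: -2
Gen 5: crossing 1x2. Both 2&3? no. Sum: -2
Gen 6: crossing 2x1. Both 2&3? no. Sum: -2

Answer: -2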